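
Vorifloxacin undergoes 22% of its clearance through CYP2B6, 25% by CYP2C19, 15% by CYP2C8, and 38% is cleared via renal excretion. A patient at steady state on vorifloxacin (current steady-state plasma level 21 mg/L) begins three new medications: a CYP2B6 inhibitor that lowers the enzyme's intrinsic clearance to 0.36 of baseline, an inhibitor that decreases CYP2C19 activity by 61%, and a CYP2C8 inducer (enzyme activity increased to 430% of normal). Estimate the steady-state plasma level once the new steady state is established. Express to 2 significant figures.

The CYP2B6 pathway (22% of clearance) drops to 0.36× activity: 0.22 × 0.36 = 0.0792.
The CYP2C19 pathway (25% of clearance) falls to 0.39× activity: 0.25 × 0.39 = 0.0975.
The CYP2C8 pathway (15% of clearance) increases to 4.3× activity: 0.15 × 4.3 = 0.645.
Non-CYP routes (38%) are unchanged.
CL_new/CL_old = 0.0792 + 0.0975 + 0.645 + 0.38 = 1.2017.
Steady-state plasma level ∝ 1/CL: new value = 21 / 1.2017 = 17 mg/L.

17 mg/L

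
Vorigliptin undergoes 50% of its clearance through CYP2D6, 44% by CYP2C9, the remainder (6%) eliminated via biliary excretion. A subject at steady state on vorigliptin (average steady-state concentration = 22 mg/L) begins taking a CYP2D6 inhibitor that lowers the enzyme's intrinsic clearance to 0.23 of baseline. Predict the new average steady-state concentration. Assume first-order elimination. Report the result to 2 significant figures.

The CYP2D6 pathway (50% of clearance) is reduced to 0.23× activity: 0.5 × 0.23 = 0.115.
CYP2C9 (44%) and the residual 6% are unaffected.
CL_new/CL_old = 0.115 + 0.44 + 0.06 = 0.615.
Average steady-state concentration ∝ 1/CL, so new value = 22 / 0.615 = 36 mg/L.

36 mg/L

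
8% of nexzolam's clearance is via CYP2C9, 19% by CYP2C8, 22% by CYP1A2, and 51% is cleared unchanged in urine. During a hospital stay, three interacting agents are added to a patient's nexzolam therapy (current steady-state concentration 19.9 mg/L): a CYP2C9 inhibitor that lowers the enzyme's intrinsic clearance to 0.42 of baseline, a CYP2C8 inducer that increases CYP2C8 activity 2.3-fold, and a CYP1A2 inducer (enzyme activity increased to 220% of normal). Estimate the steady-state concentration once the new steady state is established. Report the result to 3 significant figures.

The CYP2C9 pathway (8% of clearance) is reduced to 0.42× activity: 0.08 × 0.42 = 0.0336.
The CYP2C8 pathway (19% of clearance) rises to 2.3× activity: 0.19 × 2.3 = 0.437.
The CYP1A2 pathway (22% of clearance) rises to 2.2× activity: 0.22 × 2.2 = 0.484.
Non-CYP routes (51%) are unchanged.
CL_new/CL_old = 0.0336 + 0.437 + 0.484 + 0.51 = 1.4646.
New steady-state concentration = 19.9 / 1.4646 = 13.6 mg/L (concentration scales inversely with clearance).

13.6 mg/L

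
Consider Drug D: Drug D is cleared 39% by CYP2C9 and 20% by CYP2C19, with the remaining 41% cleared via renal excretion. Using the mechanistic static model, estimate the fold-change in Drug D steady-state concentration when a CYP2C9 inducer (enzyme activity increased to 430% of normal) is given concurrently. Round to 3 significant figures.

The CYP2C9 pathway (39% of clearance) rises to 4.3× activity: 0.39 × 4.3 = 1.677.
CYP2C19 (20%) and the residual 41% are unaffected.
New clearance relative to baseline: 1.677 + 0.2 + 0.41 = 2.287.
Steady-state concentration is inversely proportional to clearance, so the fold-change is 1 / 2.287 = 0.437.

0.437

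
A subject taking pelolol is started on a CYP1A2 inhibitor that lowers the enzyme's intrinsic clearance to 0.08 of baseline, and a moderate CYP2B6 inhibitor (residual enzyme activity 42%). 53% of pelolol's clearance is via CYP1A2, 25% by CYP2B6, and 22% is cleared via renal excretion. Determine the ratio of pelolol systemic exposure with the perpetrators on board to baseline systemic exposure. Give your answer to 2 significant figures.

2.7

The CYP1A2 pathway (53% of clearance) falls to 0.08× activity: 0.53 × 0.08 = 0.0424.
The CYP2B6 pathway (25% of clearance) falls to 0.42× activity: 0.25 × 0.42 = 0.105.
The remaining 22% of clearance is unaffected.
New clearance relative to baseline: 0.0424 + 0.105 + 0.22 = 0.3674.
Net systemic exposure ratio = 1 / 0.3674 = 2.7.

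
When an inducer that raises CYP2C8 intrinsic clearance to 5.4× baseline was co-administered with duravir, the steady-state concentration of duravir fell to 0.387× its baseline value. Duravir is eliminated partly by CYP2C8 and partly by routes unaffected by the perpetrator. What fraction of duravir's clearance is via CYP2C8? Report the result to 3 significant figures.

0.360

Let x = fm,CYP2C8. Because steady-state concentration ∝ 1/CL, relative clearance rose to 1/0.387 = 2.584.
Setting x·5.4 + (1 − x) = 2.584 and solving: x = (2.584 − 1)/(5.4 − 1) = 0.360.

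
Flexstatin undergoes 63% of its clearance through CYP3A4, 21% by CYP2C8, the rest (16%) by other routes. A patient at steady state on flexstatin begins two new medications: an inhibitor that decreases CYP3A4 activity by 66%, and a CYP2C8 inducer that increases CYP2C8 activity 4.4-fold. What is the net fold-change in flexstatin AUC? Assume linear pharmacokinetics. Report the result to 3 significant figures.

0.770

CYP3A4: 0.63 × 0.34 = 0.2142
CYP2C8: 0.21 × 4.4 = 0.924
Other: 0.16 (unchanged)
New clearance relative to baseline: 0.2142 + 0.924 + 0.16 = 1.2982.
Net AUC ratio = 1 / 1.2982 = 0.770.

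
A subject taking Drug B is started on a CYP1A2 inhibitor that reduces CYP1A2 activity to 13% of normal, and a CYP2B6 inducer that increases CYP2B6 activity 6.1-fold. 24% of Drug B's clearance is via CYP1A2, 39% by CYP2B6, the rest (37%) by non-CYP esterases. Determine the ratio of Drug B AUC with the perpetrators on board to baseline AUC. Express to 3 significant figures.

0.360

The CYP1A2 pathway (24% of clearance) is reduced to 0.13× activity: 0.24 × 0.13 = 0.0312.
The CYP2B6 pathway (39% of clearance) rises to 6.1× activity: 0.39 × 6.1 = 2.379.
The remaining 37% of clearance is unaffected.
CL_new/CL_old = 0.0312 + 2.379 + 0.37 = 2.7802.
AUC ∝ 1/CL: fold-change = 1 / 2.7802 = 0.360.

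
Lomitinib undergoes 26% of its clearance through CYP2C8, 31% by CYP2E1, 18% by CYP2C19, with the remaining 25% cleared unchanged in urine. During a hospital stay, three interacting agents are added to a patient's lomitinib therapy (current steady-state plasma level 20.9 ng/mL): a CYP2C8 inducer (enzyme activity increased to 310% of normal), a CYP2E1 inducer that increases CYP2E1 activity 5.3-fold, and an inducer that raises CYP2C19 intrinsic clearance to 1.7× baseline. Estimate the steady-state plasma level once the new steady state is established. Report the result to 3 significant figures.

CYP2C8: 0.26 × 3.1 = 0.806
CYP2E1: 0.31 × 5.3 = 1.643
CYP2C19: 0.18 × 1.7 = 0.306
Other: 0.25 (unchanged)
CL_new/CL_old = 0.806 + 1.643 + 0.306 + 0.25 = 3.005.
Dividing the baseline by the relative clearance: 20.9 / 3.005 = 6.96 ng/mL.

6.96 ng/mL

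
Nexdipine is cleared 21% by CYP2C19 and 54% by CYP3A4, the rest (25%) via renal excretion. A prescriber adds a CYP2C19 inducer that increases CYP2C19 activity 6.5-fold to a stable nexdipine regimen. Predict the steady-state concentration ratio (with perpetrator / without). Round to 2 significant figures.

0.46

The CYP2C19 pathway (21% of clearance) increases to 6.5× activity: 0.21 × 6.5 = 1.365.
CYP3A4 (54%) and the residual 25% are unaffected.
New clearance relative to baseline: 1.365 + 0.54 + 0.25 = 2.155.
Steady-state concentration ratio = CL_old/CL_new = 1 / 2.155 = 0.46.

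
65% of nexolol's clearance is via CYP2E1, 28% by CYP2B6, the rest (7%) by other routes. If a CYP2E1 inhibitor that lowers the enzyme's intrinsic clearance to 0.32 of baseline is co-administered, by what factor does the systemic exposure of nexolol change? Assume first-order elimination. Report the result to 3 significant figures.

CYP2E1: 0.65 × 0.32 = 0.208
CYP2B6: 0.28 (unchanged)
Other: 0.07 (unchanged)
CL_new/CL_old = 0.208 + 0.28 + 0.07 = 0.558.
Systemic exposure ratio = CL_old/CL_new = 1 / 0.558 = 1.79.

1.79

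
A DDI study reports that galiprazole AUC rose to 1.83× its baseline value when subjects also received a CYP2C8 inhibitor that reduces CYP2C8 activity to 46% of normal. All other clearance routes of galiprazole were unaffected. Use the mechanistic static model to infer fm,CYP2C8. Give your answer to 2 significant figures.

0.84

Let x = fm,CYP2C8. Because AUC ∝ 1/CL, relative clearance fell to 1/1.83 = 0.5464.
Setting x·0.46 + (1 − x) = 0.5464 and solving: x = (0.5464 − 1)/(0.46 − 1) = 0.84.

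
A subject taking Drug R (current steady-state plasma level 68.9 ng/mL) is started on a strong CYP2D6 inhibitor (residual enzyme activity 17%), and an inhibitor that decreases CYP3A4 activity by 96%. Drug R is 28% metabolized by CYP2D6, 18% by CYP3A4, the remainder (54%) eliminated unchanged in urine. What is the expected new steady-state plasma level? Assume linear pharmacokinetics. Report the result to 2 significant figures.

CYP2D6: 0.28 × 0.17 = 0.0476
CYP3A4: 0.18 × 0.04 = 0.0072
Other: 0.54 (unchanged)
Relative clearance = 0.0476 + 0.0072 + 0.54 = 0.5948.
New steady-state plasma level = 68.9 / 0.5948 = 1.2 × 10² ng/mL (concentration scales inversely with clearance).

1.2 × 10² ng/mL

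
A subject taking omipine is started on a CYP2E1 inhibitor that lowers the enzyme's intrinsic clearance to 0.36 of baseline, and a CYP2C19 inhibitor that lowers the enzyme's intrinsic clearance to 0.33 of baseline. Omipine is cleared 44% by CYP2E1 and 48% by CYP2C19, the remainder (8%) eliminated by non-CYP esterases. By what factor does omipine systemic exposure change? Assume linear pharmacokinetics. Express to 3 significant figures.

The CYP2E1 pathway (44% of clearance) falls to 0.36× activity: 0.44 × 0.36 = 0.1584.
The CYP2C19 pathway (48% of clearance) drops to 0.33× activity: 0.48 × 0.33 = 0.1584.
Non-CYP routes (8%) are unchanged.
New clearance relative to baseline: 0.1584 + 0.1584 + 0.08 = 0.3968.
Systemic exposure ∝ 1/CL: fold-change = 1 / 0.3968 = 2.52.

2.52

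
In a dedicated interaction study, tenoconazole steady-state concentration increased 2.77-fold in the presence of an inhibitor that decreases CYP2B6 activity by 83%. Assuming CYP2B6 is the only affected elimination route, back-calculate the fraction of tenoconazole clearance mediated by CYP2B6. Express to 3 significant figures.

0.770

CL'/CL = 1 / 2.77 = 0.361
0.17·fm + (1 − fm) = 0.361
fm = (0.361 − 1) / (0.17 − 1) = 0.770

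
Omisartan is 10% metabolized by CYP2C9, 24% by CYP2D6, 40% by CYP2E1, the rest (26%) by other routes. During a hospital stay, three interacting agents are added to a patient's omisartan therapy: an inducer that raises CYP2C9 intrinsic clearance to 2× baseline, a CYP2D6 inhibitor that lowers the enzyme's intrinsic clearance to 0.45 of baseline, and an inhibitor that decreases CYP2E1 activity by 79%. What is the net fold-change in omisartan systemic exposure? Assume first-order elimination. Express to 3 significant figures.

1.53

The CYP2C9 pathway (10% of clearance) increases to 2× activity: 0.1 × 2 = 0.2.
The CYP2D6 pathway (24% of clearance) drops to 0.45× activity: 0.24 × 0.45 = 0.108.
The CYP2E1 pathway (40% of clearance) falls to 0.21× activity: 0.4 × 0.21 = 0.084.
The remaining 26% of clearance is unaffected.
Relative clearance = 0.2 + 0.108 + 0.084 + 0.26 = 0.652.
Systemic exposure ∝ 1/CL: fold-change = 1 / 0.652 = 1.53.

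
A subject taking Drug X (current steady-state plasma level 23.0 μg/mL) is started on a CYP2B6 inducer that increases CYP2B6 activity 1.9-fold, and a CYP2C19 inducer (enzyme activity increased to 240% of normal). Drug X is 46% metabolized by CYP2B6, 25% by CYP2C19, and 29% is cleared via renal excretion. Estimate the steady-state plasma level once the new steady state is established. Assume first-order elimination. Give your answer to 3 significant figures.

13.0 μg/mL

The CYP2B6 pathway (46% of clearance) increases to 1.9× activity: 0.46 × 1.9 = 0.874.
The CYP2C19 pathway (25% of clearance) is boosted to 2.4× activity: 0.25 × 2.4 = 0.6.
Non-CYP routes (29%) are unchanged.
Relative clearance = 0.874 + 0.6 + 0.29 = 1.764.
Dividing the baseline by the relative clearance: 23.0 / 1.764 = 13.0 μg/mL.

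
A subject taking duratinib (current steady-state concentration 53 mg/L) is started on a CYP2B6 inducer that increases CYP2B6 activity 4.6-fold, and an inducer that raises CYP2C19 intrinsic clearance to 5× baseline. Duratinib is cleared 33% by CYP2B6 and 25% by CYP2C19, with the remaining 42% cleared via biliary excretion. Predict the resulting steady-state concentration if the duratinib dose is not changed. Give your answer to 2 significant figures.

The CYP2B6 pathway (33% of clearance) increases to 4.6× activity: 0.33 × 4.6 = 1.518.
The CYP2C19 pathway (25% of clearance) increases to 5× activity: 0.25 × 5 = 1.25.
Non-CYP routes (42%) are unchanged.
Relative clearance = 1.518 + 1.25 + 0.42 = 3.188.
New steady-state concentration = 53 / 3.188 = 17 mg/L (concentration scales inversely with clearance).

17 mg/L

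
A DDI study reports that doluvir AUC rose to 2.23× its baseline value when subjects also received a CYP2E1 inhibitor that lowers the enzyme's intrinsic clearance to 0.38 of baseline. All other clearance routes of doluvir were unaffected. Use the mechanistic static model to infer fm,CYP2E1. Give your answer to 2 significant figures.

Let fm be the CYP2E1 fraction. New clearance relative to baseline = fm × 0.38 + (1 − fm).
AUC ratio = 1 / (new CL fraction), so new CL fraction = 1 / 2.23 = 0.4484.
fm × 0.38 + 1 − fm = 0.4484  ⇒  fm × (0.38 − 1) = −0.5516  ⇒  fm = 0.89.

0.89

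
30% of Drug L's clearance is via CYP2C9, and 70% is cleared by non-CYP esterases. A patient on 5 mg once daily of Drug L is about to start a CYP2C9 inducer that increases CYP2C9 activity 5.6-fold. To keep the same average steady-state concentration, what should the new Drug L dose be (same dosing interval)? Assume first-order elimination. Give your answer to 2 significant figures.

12 mg

The CYP2C9 pathway (30% of clearance) increases to 5.6× activity: 0.3 × 5.6 = 1.68.
The remaining 70% of clearance is unaffected.
Relative clearance = 1.68 + 0.7 = 2.38.
Exposure is unchanged when dose changes in proportion to clearance. New dose = 5 mg × 2.38 = 12 mg.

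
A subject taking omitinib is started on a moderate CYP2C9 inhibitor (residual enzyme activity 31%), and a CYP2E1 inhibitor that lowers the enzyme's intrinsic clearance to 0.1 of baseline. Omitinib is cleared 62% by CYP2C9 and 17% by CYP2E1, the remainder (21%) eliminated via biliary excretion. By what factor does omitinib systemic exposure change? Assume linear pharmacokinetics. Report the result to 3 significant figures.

2.39

The CYP2C9 pathway (62% of clearance) falls to 0.31× activity: 0.62 × 0.31 = 0.1922.
The CYP2E1 pathway (17% of clearance) drops to 0.1× activity: 0.17 × 0.1 = 0.017.
The remaining 21% of clearance is unaffected.
Relative clearance = 0.1922 + 0.017 + 0.21 = 0.4192.
Net systemic exposure ratio = 1 / 0.4192 = 2.39.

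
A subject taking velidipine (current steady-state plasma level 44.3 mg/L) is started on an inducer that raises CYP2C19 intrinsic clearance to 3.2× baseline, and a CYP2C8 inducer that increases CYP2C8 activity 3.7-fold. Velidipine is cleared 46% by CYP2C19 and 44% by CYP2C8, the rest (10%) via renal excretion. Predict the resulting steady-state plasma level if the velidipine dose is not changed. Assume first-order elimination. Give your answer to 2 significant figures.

The CYP2C19 pathway (46% of clearance) rises to 3.2× activity: 0.46 × 3.2 = 1.472.
The CYP2C8 pathway (44% of clearance) increases to 3.7× activity: 0.44 × 3.7 = 1.628.
The remaining 10% of clearance is unaffected.
Relative clearance = 1.472 + 1.628 + 0.1 = 3.2.
New steady-state plasma level = 44.3 / 3.2 = 14 mg/L (concentration scales inversely with clearance).

14 mg/L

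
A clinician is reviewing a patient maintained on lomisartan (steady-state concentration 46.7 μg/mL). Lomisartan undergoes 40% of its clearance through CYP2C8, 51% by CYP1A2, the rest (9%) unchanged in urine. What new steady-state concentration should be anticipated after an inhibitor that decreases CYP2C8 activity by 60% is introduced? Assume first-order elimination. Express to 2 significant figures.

61 μg/mL

The CYP2C8 pathway (40% of clearance) drops to 0.4× activity: 0.4 × 0.4 = 0.16.
CYP1A2 (51%) and the residual 9% are unaffected.
New clearance relative to baseline: 0.16 + 0.51 + 0.09 = 0.76.
With dosing unchanged, steady-state concentration scales as 1/CL: 46.7 / 0.76 = 61 μg/mL.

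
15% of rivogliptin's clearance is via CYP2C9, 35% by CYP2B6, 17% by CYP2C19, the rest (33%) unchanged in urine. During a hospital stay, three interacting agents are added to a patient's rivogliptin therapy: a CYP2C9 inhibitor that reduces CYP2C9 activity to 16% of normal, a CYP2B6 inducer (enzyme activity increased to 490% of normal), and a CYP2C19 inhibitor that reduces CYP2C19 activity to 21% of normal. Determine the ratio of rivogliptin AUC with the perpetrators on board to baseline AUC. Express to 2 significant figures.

0.48

The CYP2C9 pathway (15% of clearance) is reduced to 0.16× activity: 0.15 × 0.16 = 0.024.
The CYP2B6 pathway (35% of clearance) increases to 4.9× activity: 0.35 × 4.9 = 1.715.
The CYP2C19 pathway (17% of clearance) is reduced to 0.21× activity: 0.17 × 0.21 = 0.0357.
Non-CYP routes (33%) are unchanged.
Relative clearance = 0.024 + 1.715 + 0.0357 + 0.33 = 2.1047.
Net AUC ratio = 1 / 2.1047 = 0.48.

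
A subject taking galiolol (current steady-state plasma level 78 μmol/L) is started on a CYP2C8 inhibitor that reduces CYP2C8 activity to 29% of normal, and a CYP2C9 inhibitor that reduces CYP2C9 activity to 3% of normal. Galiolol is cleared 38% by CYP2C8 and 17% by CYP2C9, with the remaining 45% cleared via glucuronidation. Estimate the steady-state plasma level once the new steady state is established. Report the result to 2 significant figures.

The CYP2C8 pathway (38% of clearance) falls to 0.29× activity: 0.38 × 0.29 = 0.1102.
The CYP2C9 pathway (17% of clearance) is reduced to 0.03× activity: 0.17 × 0.03 = 0.0051.
The remaining 45% of clearance is unaffected.
Relative clearance = 0.1102 + 0.0051 + 0.45 = 0.5653.
New steady-state plasma level = 78 / 0.5653 = 1.4 × 10² μmol/L (concentration scales inversely with clearance).

1.4 × 10² μmol/L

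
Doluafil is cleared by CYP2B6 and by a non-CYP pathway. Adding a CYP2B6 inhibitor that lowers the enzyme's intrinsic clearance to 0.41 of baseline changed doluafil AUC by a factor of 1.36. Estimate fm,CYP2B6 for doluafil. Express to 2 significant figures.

Let x = fm,CYP2B6. Because AUC ∝ 1/CL, relative clearance fell to 1/1.36 = 0.7353.
Setting x·0.41 + (1 − x) = 0.7353 and solving: x = (0.7353 − 1)/(0.41 − 1) = 0.45.

0.45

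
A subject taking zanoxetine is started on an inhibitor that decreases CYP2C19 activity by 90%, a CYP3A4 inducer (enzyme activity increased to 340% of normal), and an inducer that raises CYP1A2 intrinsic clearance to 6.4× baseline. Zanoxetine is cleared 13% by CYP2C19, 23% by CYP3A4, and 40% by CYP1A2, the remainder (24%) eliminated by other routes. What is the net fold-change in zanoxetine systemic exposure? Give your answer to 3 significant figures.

The CYP2C19 pathway (13% of clearance) drops to 0.1× activity: 0.13 × 0.1 = 0.013.
The CYP3A4 pathway (23% of clearance) is boosted to 3.4× activity: 0.23 × 3.4 = 0.782.
The CYP1A2 pathway (40% of clearance) increases to 6.4× activity: 0.4 × 6.4 = 2.56.
The remaining 24% of clearance is unaffected.
New clearance relative to baseline: 0.013 + 0.782 + 2.56 + 0.24 = 3.595.
Because systemic exposure varies inversely with clearance, the combined effect is 1 / 3.595 = 0.278.

0.278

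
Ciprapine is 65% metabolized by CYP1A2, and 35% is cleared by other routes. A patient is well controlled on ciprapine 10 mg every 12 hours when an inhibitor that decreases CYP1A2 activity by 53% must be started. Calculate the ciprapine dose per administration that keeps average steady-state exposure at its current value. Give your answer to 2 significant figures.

6.6 mg

CYP1A2: 0.65 × 0.47 = 0.3055
Other: 0.35 (unchanged)
Relative clearance = 0.3055 + 0.35 = 0.6555.
Css,avg = (dose rate)/CL, so holding Css fixed requires dose ∝ CL: 10 × 0.6555 = 6.6 mg.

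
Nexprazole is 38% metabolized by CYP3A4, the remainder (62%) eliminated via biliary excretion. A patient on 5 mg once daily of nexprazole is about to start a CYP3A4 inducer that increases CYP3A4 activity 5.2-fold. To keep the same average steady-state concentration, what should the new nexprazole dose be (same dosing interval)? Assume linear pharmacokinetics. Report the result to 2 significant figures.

The CYP3A4 pathway (38% of clearance) rises to 5.2× activity: 0.38 × 5.2 = 1.976.
The remaining 62% of clearance is unaffected.
New clearance relative to baseline: 1.976 + 0.62 = 2.596.
Css,avg = (dose rate)/CL, so holding Css fixed requires dose ∝ CL: 5 × 2.596 = 13 mg.

13 mg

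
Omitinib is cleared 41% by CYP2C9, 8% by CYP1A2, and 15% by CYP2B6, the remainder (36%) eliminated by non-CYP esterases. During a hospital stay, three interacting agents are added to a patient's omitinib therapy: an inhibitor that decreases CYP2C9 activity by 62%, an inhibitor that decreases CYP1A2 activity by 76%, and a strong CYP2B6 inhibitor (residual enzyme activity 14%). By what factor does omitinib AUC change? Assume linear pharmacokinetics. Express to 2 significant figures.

1.8

The CYP2C9 pathway (41% of clearance) is reduced to 0.38× activity: 0.41 × 0.38 = 0.1558.
The CYP1A2 pathway (8% of clearance) falls to 0.24× activity: 0.08 × 0.24 = 0.0192.
The CYP2B6 pathway (15% of clearance) drops to 0.14× activity: 0.15 × 0.14 = 0.021.
Non-CYP routes (36%) are unchanged.
CL_new/CL_old = 0.1558 + 0.0192 + 0.021 + 0.36 = 0.556.
AUC ∝ 1/CL: fold-change = 1 / 0.556 = 1.8.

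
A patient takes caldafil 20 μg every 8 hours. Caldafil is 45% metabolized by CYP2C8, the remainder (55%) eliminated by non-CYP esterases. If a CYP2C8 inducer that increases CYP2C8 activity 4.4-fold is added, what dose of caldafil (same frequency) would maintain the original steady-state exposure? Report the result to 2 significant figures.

CYP2C8: 0.45 × 4.4 = 1.98
Other: 0.55 (unchanged)
CL_new/CL_old = 1.98 + 0.55 = 2.53.
To maintain the same steady-state level, dose must scale with clearance: new dose = 20 × 2.53 = 51 μg.

51 μg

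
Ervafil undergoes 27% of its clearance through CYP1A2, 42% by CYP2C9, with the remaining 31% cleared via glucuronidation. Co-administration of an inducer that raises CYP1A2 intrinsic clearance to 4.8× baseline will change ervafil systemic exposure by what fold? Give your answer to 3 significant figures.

0.494

CYP1A2: 0.27 × 4.8 = 1.296
CYP2C9: 0.42 (unchanged)
Other: 0.31 (unchanged)
Relative clearance = 1.296 + 0.42 + 0.31 = 2.026.
Systemic exposure ratio = CL_old/CL_new = 1 / 2.026 = 0.494.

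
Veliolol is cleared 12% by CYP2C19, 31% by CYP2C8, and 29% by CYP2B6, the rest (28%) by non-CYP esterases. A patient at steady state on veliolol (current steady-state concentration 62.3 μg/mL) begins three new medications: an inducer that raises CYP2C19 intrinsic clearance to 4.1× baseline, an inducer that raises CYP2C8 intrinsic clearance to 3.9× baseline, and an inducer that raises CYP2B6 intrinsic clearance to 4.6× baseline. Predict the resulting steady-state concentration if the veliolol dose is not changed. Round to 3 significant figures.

18.8 μg/mL

The CYP2C19 pathway (12% of clearance) is boosted to 4.1× activity: 0.12 × 4.1 = 0.492.
The CYP2C8 pathway (31% of clearance) rises to 3.9× activity: 0.31 × 3.9 = 1.209.
The CYP2B6 pathway (29% of clearance) increases to 4.6× activity: 0.29 × 4.6 = 1.334.
Non-CYP routes (28%) are unchanged.
CL_new/CL_old = 0.492 + 1.209 + 1.334 + 0.28 = 3.315.
Dividing the baseline by the relative clearance: 62.3 / 3.315 = 18.8 μg/mL.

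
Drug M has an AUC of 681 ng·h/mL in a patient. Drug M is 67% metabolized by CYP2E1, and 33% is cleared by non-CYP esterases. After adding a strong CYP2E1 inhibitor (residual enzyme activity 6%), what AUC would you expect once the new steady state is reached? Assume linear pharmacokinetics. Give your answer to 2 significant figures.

1.8 × 10³ ng·h/mL

The CYP2E1 pathway (67% of clearance) is reduced to 0.06× activity: 0.67 × 0.06 = 0.0402.
Non-CYP routes (33%) are unchanged.
Relative clearance = 0.0402 + 0.33 = 0.3702.
AUC ∝ 1/CL, so new value = 681 / 0.3702 = 1.8 × 10³ ng·h/mL.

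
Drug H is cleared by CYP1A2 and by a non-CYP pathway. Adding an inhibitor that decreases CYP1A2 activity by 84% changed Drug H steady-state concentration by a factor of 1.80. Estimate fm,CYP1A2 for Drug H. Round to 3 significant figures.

0.529

Let fm be the CYP1A2 fraction. New clearance relative to baseline = fm × 0.16 + (1 − fm).
Steady-state concentration ratio = 1 / (new CL fraction), so new CL fraction = 1 / 1.80 = 0.5556.
fm × 0.16 + 1 − fm = 0.5556  ⇒  fm × (0.16 − 1) = −0.4444  ⇒  fm = 0.529.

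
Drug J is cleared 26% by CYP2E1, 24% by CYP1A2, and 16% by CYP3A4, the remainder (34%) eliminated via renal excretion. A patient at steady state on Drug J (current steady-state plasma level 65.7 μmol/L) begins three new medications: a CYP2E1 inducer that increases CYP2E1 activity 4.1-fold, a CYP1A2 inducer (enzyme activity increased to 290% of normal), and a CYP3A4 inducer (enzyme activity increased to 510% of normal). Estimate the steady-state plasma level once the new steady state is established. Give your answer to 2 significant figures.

23 μmol/L

The CYP2E1 pathway (26% of clearance) rises to 4.1× activity: 0.26 × 4.1 = 1.066.
The CYP1A2 pathway (24% of clearance) increases to 2.9× activity: 0.24 × 2.9 = 0.696.
The CYP3A4 pathway (16% of clearance) rises to 5.1× activity: 0.16 × 5.1 = 0.816.
The remaining 34% of clearance is unaffected.
Relative clearance = 1.066 + 0.696 + 0.816 + 0.34 = 2.918.
Dividing the baseline by the relative clearance: 65.7 / 2.918 = 23 μmol/L.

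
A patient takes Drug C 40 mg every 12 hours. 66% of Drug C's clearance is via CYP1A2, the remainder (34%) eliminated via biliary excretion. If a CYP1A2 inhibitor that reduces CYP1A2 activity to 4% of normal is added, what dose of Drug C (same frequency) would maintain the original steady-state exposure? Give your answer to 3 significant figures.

CYP1A2: 0.66 × 0.04 = 0.0264
Other: 0.34 (unchanged)
New clearance relative to baseline: 0.0264 + 0.34 = 0.3664.
Exposure is unchanged when dose changes in proportion to clearance. New dose = 40 mg × 0.3664 = 14.7 mg.

14.7 mg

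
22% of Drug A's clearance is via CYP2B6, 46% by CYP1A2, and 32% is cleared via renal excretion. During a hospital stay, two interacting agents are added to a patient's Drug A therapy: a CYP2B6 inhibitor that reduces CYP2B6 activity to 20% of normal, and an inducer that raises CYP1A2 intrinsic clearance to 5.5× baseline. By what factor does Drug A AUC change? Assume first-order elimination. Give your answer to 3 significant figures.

CYP2B6: 0.22 × 0.2 = 0.044
CYP1A2: 0.46 × 5.5 = 2.53
Other: 0.32 (unchanged)
Relative clearance = 0.044 + 2.53 + 0.32 = 2.894.
Because AUC varies inversely with clearance, the combined effect is 1 / 2.894 = 0.346.

0.346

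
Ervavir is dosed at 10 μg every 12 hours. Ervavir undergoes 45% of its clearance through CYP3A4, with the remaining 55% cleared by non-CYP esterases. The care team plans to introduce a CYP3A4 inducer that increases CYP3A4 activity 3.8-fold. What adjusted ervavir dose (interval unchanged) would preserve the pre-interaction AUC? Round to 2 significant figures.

23 μg

The CYP3A4 pathway (45% of clearance) is boosted to 3.8× activity: 0.45 × 3.8 = 1.71.
Non-CYP routes (55%) are unchanged.
CL_new/CL_old = 1.71 + 0.55 = 2.26.
To maintain the same steady-state level, dose must scale with clearance: new dose = 10 × 2.26 = 23 μg.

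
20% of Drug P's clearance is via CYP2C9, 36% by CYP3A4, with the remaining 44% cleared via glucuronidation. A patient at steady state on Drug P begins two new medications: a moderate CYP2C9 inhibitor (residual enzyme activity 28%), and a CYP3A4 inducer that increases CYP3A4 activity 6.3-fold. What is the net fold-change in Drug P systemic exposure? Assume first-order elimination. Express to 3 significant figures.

CYP2C9: 0.2 × 0.28 = 0.056
CYP3A4: 0.36 × 6.3 = 2.268
Other: 0.44 (unchanged)
Relative clearance = 0.056 + 2.268 + 0.44 = 2.764.
Net systemic exposure ratio = 1 / 2.764 = 0.362.

0.362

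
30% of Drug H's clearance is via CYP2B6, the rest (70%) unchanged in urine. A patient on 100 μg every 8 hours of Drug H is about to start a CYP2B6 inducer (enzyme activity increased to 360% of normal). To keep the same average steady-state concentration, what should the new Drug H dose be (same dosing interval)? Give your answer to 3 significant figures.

178 μg

The CYP2B6 pathway (30% of clearance) rises to 3.6× activity: 0.3 × 3.6 = 1.08.
Non-CYP routes (70%) are unchanged.
Relative clearance = 1.08 + 0.7 = 1.78.
To maintain the same steady-state level, dose must scale with clearance: new dose = 100 × 1.78 = 178 μg.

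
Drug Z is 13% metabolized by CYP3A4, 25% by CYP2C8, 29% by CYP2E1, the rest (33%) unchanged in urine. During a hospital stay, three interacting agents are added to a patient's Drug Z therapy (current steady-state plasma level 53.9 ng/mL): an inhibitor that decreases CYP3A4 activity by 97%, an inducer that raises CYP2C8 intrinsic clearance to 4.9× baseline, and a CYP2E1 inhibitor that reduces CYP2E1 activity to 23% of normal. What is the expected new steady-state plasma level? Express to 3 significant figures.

33.2 ng/mL

The CYP3A4 pathway (13% of clearance) is reduced to 0.03× activity: 0.13 × 0.03 = 0.0039.
The CYP2C8 pathway (25% of clearance) is boosted to 4.9× activity: 0.25 × 4.9 = 1.225.
The CYP2E1 pathway (29% of clearance) drops to 0.23× activity: 0.29 × 0.23 = 0.0667.
Non-CYP routes (33%) are unchanged.
Relative clearance = 0.0039 + 1.225 + 0.0667 + 0.33 = 1.6256.
Steady-state plasma level ∝ 1/CL: new value = 53.9 / 1.6256 = 33.2 ng/mL.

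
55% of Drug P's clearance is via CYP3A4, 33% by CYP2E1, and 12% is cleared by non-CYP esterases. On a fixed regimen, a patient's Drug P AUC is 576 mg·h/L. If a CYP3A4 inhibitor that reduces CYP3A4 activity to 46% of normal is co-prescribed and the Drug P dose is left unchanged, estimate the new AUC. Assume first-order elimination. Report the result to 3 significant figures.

819 mg·h/L

The CYP3A4 pathway (55% of clearance) is reduced to 0.46× activity: 0.55 × 0.46 = 0.253.
CYP2E1 (33%) and the residual 12% are unaffected.
New clearance relative to baseline: 0.253 + 0.33 + 0.12 = 0.703.
With dosing unchanged, AUC scales as 1/CL: 576 / 0.703 = 819 mg·h/L.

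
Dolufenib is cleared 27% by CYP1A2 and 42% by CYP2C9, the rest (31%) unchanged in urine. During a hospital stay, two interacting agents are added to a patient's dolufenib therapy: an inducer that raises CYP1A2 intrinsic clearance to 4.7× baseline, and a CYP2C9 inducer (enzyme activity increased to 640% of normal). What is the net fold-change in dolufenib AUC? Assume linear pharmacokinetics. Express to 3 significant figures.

0.234

The CYP1A2 pathway (27% of clearance) rises to 4.7× activity: 0.27 × 4.7 = 1.269.
The CYP2C9 pathway (42% of clearance) is boosted to 6.4× activity: 0.42 × 6.4 = 2.688.
The remaining 31% of clearance is unaffected.
Relative clearance = 1.269 + 2.688 + 0.31 = 4.267.
Net AUC ratio = 1 / 4.267 = 0.234.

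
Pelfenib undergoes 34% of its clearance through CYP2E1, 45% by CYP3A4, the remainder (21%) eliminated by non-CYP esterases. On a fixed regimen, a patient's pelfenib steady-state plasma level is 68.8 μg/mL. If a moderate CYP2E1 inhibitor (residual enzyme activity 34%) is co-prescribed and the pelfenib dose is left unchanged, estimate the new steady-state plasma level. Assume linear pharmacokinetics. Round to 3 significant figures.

88.7 μg/mL

CYP2E1: 0.34 × 0.34 = 0.1156
CYP3A4: 0.45 (unchanged)
Other: 0.21 (unchanged)
New clearance relative to baseline: 0.1156 + 0.45 + 0.21 = 0.7756.
Steady-state plasma level ∝ 1/CL, so new value = 68.8 / 0.7756 = 88.7 μg/mL.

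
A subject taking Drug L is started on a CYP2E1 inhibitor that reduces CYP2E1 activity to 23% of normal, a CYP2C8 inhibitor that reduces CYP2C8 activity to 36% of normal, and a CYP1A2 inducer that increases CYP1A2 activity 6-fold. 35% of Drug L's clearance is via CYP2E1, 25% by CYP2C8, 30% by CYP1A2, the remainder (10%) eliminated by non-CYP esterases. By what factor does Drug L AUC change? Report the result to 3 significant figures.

The CYP2E1 pathway (35% of clearance) drops to 0.23× activity: 0.35 × 0.23 = 0.0805.
The CYP2C8 pathway (25% of clearance) is reduced to 0.36× activity: 0.25 × 0.36 = 0.09.
The CYP1A2 pathway (30% of clearance) rises to 6× activity: 0.3 × 6 = 1.8.
Non-CYP routes (10%) are unchanged.
Relative clearance = 0.0805 + 0.09 + 1.8 + 0.1 = 2.0705.
Net AUC ratio = 1 / 2.0705 = 0.483.

0.483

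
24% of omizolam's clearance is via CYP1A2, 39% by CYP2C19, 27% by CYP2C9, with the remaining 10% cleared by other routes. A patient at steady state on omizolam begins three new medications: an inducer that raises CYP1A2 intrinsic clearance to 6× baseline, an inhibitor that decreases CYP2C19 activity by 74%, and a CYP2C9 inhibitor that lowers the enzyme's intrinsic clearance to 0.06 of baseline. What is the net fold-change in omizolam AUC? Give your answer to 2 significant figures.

The CYP1A2 pathway (24% of clearance) rises to 6× activity: 0.24 × 6 = 1.44.
The CYP2C19 pathway (39% of clearance) is reduced to 0.26× activity: 0.39 × 0.26 = 0.1014.
The CYP2C9 pathway (27% of clearance) is reduced to 0.06× activity: 0.27 × 0.06 = 0.0162.
Non-CYP routes (10%) are unchanged.
New clearance relative to baseline: 1.44 + 0.1014 + 0.0162 + 0.1 = 1.6576.
Because AUC varies inversely with clearance, the combined effect is 1 / 1.6576 = 0.60.

0.60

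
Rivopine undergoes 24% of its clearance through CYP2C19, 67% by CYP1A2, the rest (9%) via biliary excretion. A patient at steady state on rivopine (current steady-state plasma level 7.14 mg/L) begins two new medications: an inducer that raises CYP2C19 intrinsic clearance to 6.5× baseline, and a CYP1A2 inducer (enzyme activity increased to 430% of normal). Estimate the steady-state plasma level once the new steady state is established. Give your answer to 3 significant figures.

The CYP2C19 pathway (24% of clearance) increases to 6.5× activity: 0.24 × 6.5 = 1.56.
The CYP1A2 pathway (67% of clearance) rises to 4.3× activity: 0.67 × 4.3 = 2.881.
Non-CYP routes (9%) are unchanged.
New clearance relative to baseline: 1.56 + 2.881 + 0.09 = 4.531.
Steady-state plasma level ∝ 1/CL: new value = 7.14 / 4.531 = 1.58 mg/L.

1.58 mg/L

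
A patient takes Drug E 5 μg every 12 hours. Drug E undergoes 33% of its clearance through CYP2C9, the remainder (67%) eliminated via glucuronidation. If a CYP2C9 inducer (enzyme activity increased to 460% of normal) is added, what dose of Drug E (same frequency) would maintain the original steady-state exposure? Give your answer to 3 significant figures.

10.9 μg

The CYP2C9 pathway (33% of clearance) is boosted to 4.6× activity: 0.33 × 4.6 = 1.518.
Non-CYP routes (67%) are unchanged.
Relative clearance = 1.518 + 0.67 = 2.188.
Exposure is unchanged when dose changes in proportion to clearance. New dose = 5 μg × 2.188 = 10.9 μg.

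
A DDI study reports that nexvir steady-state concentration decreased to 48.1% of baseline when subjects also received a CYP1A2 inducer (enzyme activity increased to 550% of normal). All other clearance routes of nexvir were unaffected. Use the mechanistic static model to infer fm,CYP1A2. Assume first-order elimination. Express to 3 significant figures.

CL'/CL = 1 / 0.481 = 2.079
5.5·fm + (1 − fm) = 2.079
fm = (2.079 − 1) / (5.5 − 1) = 0.240

0.240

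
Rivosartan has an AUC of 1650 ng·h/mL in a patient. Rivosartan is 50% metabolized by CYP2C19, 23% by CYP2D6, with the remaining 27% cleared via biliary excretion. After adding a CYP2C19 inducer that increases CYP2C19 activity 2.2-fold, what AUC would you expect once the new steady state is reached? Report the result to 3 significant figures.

The CYP2C19 pathway (50% of clearance) is boosted to 2.2× activity: 0.5 × 2.2 = 1.1.
CYP2D6 (23%) and the residual 27% are unaffected.
CL_new/CL_old = 1.1 + 0.23 + 0.27 = 1.6.
AUC ∝ 1/CL, so new value = 1650 / 1.6 = 1.03 × 10³ ng·h/mL.

1.03 × 10³ ng·h/mL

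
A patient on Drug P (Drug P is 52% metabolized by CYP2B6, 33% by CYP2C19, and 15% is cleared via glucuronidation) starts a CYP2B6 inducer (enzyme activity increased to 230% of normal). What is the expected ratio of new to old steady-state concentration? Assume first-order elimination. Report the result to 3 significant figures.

0.597

CYP2B6: 0.52 × 2.3 = 1.196
CYP2C19: 0.33 (unchanged)
Other: 0.15 (unchanged)
Relative clearance = 1.196 + 0.33 + 0.15 = 1.676.
Steady-state concentration is inversely proportional to clearance, so the fold-change is 1 / 1.676 = 0.597.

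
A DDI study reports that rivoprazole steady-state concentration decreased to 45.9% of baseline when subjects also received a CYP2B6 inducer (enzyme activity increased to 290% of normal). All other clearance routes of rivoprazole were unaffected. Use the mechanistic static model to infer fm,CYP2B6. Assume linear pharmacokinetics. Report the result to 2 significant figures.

0.62

Write x for the fraction cleared via CYP2B6. The observed steady-state concentration change means clearance rose to 1/0.459 = 2.179 of baseline.
Setting x·2.9 + (1 − x) = 2.179 and solving: x = (2.179 − 1)/(2.9 − 1) = 0.62.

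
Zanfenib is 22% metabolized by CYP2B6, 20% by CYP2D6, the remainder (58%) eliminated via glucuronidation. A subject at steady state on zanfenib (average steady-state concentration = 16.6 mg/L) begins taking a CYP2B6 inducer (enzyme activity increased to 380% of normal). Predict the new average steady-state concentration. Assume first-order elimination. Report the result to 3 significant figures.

The CYP2B6 pathway (22% of clearance) is boosted to 3.8× activity: 0.22 × 3.8 = 0.836.
CYP2D6 (20%) and the residual 58% are unaffected.
CL_new/CL_old = 0.836 + 0.2 + 0.58 = 1.616.
With dosing unchanged, average steady-state concentration scales as 1/CL: 16.6 / 1.616 = 10.3 mg/L.

10.3 mg/L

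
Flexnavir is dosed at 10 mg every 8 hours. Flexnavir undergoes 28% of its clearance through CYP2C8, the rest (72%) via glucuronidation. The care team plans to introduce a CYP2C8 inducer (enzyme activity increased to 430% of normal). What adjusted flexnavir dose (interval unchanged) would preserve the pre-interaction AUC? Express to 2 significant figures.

19 mg

The CYP2C8 pathway (28% of clearance) increases to 4.3× activity: 0.28 × 4.3 = 1.204.
The remaining 72% of clearance is unaffected.
CL_new/CL_old = 1.204 + 0.72 = 1.924.
Css,avg = (dose rate)/CL, so holding Css fixed requires dose ∝ CL: 10 × 1.924 = 19 mg.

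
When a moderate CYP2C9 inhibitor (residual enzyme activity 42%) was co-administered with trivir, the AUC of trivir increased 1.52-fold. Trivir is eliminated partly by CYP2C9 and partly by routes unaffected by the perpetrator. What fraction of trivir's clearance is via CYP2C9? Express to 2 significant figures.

CL'/CL = 1 / 1.52 = 0.6579
0.42·fm + (1 − fm) = 0.6579
fm = (0.6579 − 1) / (0.42 − 1) = 0.59

0.59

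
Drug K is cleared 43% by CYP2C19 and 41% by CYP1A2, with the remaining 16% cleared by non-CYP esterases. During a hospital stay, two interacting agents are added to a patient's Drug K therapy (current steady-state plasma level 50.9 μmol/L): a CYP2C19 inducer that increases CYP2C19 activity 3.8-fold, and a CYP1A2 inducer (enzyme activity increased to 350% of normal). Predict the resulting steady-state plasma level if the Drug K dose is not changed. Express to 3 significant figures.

15.8 μmol/L

The CYP2C19 pathway (43% of clearance) increases to 3.8× activity: 0.43 × 3.8 = 1.634.
The CYP1A2 pathway (41% of clearance) increases to 3.5× activity: 0.41 × 3.5 = 1.435.
The remaining 16% of clearance is unaffected.
Relative clearance = 1.634 + 1.435 + 0.16 = 3.229.
New steady-state plasma level = 50.9 / 3.229 = 15.8 μmol/L (concentration scales inversely with clearance).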